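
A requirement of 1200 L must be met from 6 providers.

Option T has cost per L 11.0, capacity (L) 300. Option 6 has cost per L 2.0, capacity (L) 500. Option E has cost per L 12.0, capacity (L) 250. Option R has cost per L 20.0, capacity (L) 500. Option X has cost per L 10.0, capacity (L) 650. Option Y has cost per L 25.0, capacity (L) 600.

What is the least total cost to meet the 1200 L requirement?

8050

Fill from the cheapest provider first.
Option 6 (2.0): use full 500 — 700 L to go.
Option X (10.0): use full 650 — 50 L to go.
Option T (11.0): take the remaining 50 — done.
Option E, Option R, Option Y: unused.
Cost = 500×2.0 + 650×10.0 + 50×11.0 = 8050.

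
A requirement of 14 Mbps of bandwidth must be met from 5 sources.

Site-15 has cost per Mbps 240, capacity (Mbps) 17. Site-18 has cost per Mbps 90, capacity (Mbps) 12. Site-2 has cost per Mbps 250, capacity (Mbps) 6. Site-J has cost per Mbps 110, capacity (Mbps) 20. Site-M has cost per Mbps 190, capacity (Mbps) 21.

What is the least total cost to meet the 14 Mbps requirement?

1300

Cheapest first:
Site-18 at 90: take all 12 Mbps — 2 still needed.
Site-J (110): take the remaining 2 — done.
Site-M, Site-15, Site-2: unused.
Cost = 12×90 + 2×110 = 1300.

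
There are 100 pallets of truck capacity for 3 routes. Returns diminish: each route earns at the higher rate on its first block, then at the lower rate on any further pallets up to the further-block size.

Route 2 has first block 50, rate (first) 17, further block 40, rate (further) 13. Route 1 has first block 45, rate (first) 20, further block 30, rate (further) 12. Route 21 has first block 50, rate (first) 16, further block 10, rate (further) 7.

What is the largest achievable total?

1830

Treat each block as its own option and order by rate: Route 1/T1 20 > Route 2/T1 17 > Route 21/T1 16 > Route 2/T2 13 > Route 1/T2 12 > Route 21/T2 7.
Fill Route 1 T1 block (45 at 20) ; 55 left.
Route 2 T1 at 17: fill all 50 ; 5 left.
Route 21 T1 at 16: only 5 left, fill 5.
Total = 20×45 + 17×50 + 16×5 = 1830.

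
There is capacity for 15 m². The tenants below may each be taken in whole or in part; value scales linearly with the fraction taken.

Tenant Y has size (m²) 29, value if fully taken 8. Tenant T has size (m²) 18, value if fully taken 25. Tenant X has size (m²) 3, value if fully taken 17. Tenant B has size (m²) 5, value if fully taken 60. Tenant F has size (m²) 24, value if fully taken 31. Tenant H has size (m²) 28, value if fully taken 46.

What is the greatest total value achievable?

Sort by value density: Tenant B 60/5≈12, Tenant X 17/3≈5.67, Tenant H 46/28≈1.64, Tenant T 25/18≈1.39, Tenant F 31/24≈1.29, Tenant Y 8/29≈0.276.
All 5 m² of Tenant B fit (value 60) → 10 remain.
All 3 m² of Tenant X fit (value 17) → 7 remain.
Only 7 m² remain; take 7/28 of Tenant H for value 46×7/28 = 11.5.
Total value = 88.5.

88.5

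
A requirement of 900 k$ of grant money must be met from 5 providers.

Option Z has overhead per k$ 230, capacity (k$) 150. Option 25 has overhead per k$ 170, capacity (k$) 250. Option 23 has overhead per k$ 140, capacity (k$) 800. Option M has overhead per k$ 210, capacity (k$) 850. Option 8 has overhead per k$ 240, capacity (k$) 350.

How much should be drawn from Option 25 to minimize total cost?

Fill from the cheapest provider first.
Take 800 from Option 23 at 140 → need 100 more.
Option 25 (170): take the remaining 100 → done.
Option M, Option Z, Option 8: unused.

100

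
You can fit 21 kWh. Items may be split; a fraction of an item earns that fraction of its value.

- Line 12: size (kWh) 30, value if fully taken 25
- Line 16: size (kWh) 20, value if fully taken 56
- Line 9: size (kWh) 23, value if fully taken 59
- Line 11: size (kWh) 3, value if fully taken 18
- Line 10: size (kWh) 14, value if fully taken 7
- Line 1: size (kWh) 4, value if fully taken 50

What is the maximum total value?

107.2

Rank by value-to-size ratio: Line 1 50/4≈12.5, Line 11 18/3≈6, Line 16 56/20≈2.8, Line 9 59/23≈2.57, Line 12 25/30≈0.833, Line 10 7/14≈0.5.
Take all of Line 1 (4 kWh, value 50) → 17 kWh left.
All 3 kWh of Line 11 fit (value 18) → 14 remain.
Fill the last 14 kWh with part of Line 16: 14/20 of it earns 39.2.
Total value = 107.2.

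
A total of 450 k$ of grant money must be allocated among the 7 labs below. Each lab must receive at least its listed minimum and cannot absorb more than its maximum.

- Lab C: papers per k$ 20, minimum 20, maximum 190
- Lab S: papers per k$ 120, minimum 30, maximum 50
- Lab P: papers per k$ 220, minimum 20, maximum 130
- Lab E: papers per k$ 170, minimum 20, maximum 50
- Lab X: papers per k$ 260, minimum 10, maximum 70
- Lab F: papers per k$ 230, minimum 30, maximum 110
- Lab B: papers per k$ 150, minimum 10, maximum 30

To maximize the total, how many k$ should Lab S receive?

Meeting every minimum uses 20+30+20+20+10+30+10 = 140 k$, leaving 310.
Rank by papers per k$: Lab X 260 > Lab F 230 > Lab P 220 > Lab E 170 > Lab B 150 > Lab S 120 > Lab C 20.
Give Lab X 60 more to hit its cap of 70 ; 250 left.
Lab F: +80 to 110 (cap) ; 170 left.
Lab P takes 110 more to reach its cap of 130 ; 60 left.
Lab E takes 30 more to reach its cap of 50 ; 30 left.
Lab B takes 20 more to reach its cap of 30 ; 10 left.
Lab S has room for 20 more but only 10 remain, so it gets 40.

40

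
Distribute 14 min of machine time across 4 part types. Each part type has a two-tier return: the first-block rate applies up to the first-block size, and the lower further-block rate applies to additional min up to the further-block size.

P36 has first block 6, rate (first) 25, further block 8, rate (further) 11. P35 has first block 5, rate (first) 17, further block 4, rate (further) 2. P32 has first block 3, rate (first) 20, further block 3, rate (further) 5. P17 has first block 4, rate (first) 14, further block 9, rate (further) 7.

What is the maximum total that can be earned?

Order all 8 blocks by rate: P36/T1 25 > P32/T1 20 > P35/T1 17 > P17/T1 14 > P36/T2 11 > P17/T2 7 > P32/T2 5 > P35/T2 2.
P36 T1 at 25: fill all 6 — 8 left.
P32/T1 (20): +3 — 5 left.
Fill P35 T1 block (5 at 17) — 0 left.
Total = 25×6 + 20×3 + 17×5 = 295.

295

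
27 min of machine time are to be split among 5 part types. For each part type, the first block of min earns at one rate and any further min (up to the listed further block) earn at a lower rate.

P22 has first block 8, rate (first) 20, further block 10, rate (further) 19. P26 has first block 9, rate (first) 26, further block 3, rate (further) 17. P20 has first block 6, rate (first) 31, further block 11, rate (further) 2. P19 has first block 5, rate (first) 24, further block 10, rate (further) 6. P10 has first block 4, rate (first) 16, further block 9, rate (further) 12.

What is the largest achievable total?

Order all 10 blocks by rate: P20/tier1 31 > P26/tier1 26 > P19/tier1 24 > P22/tier1 20 > P22/tier2 19 > P26/tier2 17 > P10/tier1 16 > P10/tier2 12 > P19/tier2 6 > P20/tier2 2.
P20 tier1 at 31: fill all 6 — 21 left.
P26 tier1 at 26: fill all 9 — 12 left.
P19 tier1 at 24: fill all 5 — 7 left.
P22 tier1 at 20: only 7 left, fill 7.
Total = 31×6 + 26×9 + 24×5 + 20×7 = 680.

680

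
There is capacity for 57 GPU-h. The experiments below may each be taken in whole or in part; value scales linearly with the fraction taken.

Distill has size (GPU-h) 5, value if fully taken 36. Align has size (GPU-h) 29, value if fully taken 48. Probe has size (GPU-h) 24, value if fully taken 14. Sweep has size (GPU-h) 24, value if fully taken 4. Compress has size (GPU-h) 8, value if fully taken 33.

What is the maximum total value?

125.75

Sort by value density: Distill 36/5≈7.2, Compress 33/8≈4.12, Align 48/29≈1.66, Probe 14/24≈0.583, Sweep 4/24≈0.167.
Distill: take in full, 5 GPU-h for value 36 ; 52 left.
All 8 GPU-h of Compress fit (value 33) ; 44 remain.
All 29 GPU-h of Align fit (value 48) ; 15 remain.
15 GPU-h left: a 15/24 share of Probe gives 14×15/24 = 8.75.
Total value = 125.75.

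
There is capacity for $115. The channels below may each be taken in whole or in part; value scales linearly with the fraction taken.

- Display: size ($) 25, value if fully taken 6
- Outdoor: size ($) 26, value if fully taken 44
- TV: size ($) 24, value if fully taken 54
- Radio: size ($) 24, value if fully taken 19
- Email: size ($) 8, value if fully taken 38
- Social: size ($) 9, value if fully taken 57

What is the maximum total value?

217.76

Rank by value-to-size ratio: Social 57/9≈6.33, Email 38/8≈4.75, TV 54/24≈2.25, Outdoor 44/26≈1.69, Radio 19/24≈0.792, Display 6/25≈0.24.
Take all of Social (9 $, value 57) — 106 $ left.
Email: take in full, 8 $ for value 38 — 98 left.
TV: take in full, 24 $ for value 54 — 74 left.
Take all of Outdoor (26 $, value 44) — 48 $ left.
All 24 $ of Radio fit (value 19) — 24 remain.
Only 24 $ remain; take 24/25 of Display for value 6×24/25 = 5.76.
Total value = 217.76.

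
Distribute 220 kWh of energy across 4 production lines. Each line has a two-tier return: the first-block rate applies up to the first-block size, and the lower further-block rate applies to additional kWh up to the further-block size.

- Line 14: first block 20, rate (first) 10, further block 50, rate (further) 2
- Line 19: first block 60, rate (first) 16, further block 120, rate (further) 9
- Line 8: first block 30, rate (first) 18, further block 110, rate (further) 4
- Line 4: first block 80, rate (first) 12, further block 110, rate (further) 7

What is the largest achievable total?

Order all 8 blocks by rate: Line 8/T1 18 > Line 19/T1 16 > Line 4/T1 12 > Line 14/T1 10 > Line 19/T2 9 > Line 4/T2 7 > Line 8/T2 4 > Line 14/T2 2.
Line 8 T1 at 18: fill all 30 ; 190 left.
Line 19 T1 at 16: fill all 60 ; 130 left.
Line 4 T1 at 12: fill all 80 ; 50 left.
Fill Line 14 T1 block (20 at 10) ; 30 left.
Line 19 T2 at 9: only 30 left, fill 30.
Total = 18×30 + 16×60 + 12×80 + 10×20 + 9×30 = 2930.

2930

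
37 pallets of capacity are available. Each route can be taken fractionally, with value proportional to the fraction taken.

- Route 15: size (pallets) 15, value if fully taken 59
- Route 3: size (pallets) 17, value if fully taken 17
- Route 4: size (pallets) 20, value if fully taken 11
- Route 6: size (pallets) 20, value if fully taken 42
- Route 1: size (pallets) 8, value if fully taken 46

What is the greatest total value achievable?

Rank by value-to-size ratio: Route 1 46/8≈5.75, Route 15 59/15≈3.93, Route 6 42/20≈2.1, Route 3 17/17≈1, Route 4 11/20≈0.55.
Take all of Route 1 (8 pallets, value 46) → 29 pallets left.
Take all of Route 15 (15 pallets, value 59) → 14 pallets left.
14 pallets left: a 14/20 share of Route 6 gives 42×14/20 = 29.4.
Total value = 134.4.

134.4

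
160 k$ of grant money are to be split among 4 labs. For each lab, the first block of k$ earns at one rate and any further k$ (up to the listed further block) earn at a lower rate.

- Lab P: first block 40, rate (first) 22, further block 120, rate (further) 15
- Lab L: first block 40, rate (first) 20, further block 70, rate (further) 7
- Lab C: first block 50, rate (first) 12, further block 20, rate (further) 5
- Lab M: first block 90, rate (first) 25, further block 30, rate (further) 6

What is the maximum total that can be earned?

Order all 8 blocks by rate: Lab M/T1 25 > Lab P/T1 22 > Lab L/T1 20 > Lab P/T2 15 > Lab C/T1 12 > Lab L/T2 7 > Lab M/T2 6 > Lab C/T2 5.
Lab M/T1 (25): +90 ; 70 left.
Lab P/T1 (22): +40 ; 30 left.
30 remain; put them into Lab L T1 at 20.
Total = 25×90 + 22×40 + 20×30 = 3730.

3730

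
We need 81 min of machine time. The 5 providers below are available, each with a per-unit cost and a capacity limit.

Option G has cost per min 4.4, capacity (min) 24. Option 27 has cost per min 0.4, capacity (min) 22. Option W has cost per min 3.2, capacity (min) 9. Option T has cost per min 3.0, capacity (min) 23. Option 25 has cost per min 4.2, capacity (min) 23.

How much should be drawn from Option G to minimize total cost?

4

Cheapest first:
Take 22 from Option 27 at 0.4 → need 59 more.
Take 23 from Option T at 3.0 → need 36 more.
Option W at 3.2: take all 9 min → 27 still needed.
Option 25 at 4.2: take all 23 min → 4 still needed.
Option G (4.4): take the remaining 4 → done.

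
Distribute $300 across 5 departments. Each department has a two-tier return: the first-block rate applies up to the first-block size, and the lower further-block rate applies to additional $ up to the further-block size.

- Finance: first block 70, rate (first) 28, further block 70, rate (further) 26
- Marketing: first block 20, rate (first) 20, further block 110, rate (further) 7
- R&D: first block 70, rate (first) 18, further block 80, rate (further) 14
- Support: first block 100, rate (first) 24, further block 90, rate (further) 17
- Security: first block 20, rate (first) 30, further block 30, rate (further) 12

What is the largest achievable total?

Order all 10 blocks by rate: Security/T1 30 > Finance/T1 28 > Finance/T2 26 > Support/T1 24 > Marketing/T1 20 > R&D/T1 18 > Support/T2 17 > R&D/T2 14 > Security/T2 12 > Marketing/T2 7.
Fill Security T1 block (20 at 30) → 280 left.
Fill Finance T1 block (70 at 28) → 210 left.
Finance T2 at 26: fill all 70 → 140 left.
Support/T1 (24): +100 → 40 left.
Marketing T1 at 20: fill all 20 → 20 left.
R&D T1 at 18: only 20 left, fill 20.
Total = 30×20 + 28×70 + 26×70 + 24×100 + 20×20 + 18×20 = 7540.

7540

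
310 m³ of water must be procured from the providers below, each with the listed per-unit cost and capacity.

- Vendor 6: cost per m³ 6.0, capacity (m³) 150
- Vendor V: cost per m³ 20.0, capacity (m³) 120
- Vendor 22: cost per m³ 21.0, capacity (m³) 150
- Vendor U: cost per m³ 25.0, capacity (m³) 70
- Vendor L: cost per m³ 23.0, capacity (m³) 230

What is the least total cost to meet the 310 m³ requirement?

4140

Cheapest first:
Vendor 6 (6.0): use full 150 — 160 m³ to go.
Vendor V at 20.0: take all 120 m³ — 40 still needed.
Vendor 22 (21.0): take the remaining 40 — done.
Vendor L, Vendor U: unused.
Cost = 150×6.0 + 120×20.0 + 40×21.0 = 4140.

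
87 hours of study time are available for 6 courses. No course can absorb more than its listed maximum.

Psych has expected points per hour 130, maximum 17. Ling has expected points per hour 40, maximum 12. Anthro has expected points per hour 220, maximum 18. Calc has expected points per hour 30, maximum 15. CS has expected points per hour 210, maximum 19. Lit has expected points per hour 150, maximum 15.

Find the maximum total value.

Order the courses by expected points per hour: Anthro 220 > CS 210 > Lit 150 > Psych 130 > Ling 40 > Calc 30.
Anthro takes 18 to reach its cap of 18 ; 69 left.
CS takes 19 to reach its cap of 19 ; 50 left.
Lit takes 15 to reach its cap of 15 ; 35 left.
Give Psych 17 to hit its cap of 17 ; 18 left.
Give Ling 12 to hit its cap of 12 ; 6 left.
Only 6 left; Calc takes them to reach 6.
Total = 130×17 + 40×12 + 220×18 + 30×6 + 210×19 + 150×15 = 13070.

13070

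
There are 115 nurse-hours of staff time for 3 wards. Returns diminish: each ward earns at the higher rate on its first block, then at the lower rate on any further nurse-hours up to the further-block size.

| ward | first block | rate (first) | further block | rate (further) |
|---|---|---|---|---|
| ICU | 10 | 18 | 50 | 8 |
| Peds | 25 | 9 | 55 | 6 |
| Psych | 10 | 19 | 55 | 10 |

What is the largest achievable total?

1265

Order all 6 blocks by rate: Psych/T1 19 > ICU/T1 18 > Psych/T2 10 > Peds/T1 9 > ICU/T2 8 > Peds/T2 6.
Psych T1 at 19: fill all 10 ; 105 left.
ICU T1 at 18: fill all 10 ; 95 left.
Psych T2 at 10: fill all 55 ; 40 left.
Peds T1 at 9: fill all 25 ; 15 left.
15 remain; put them into ICU T2 at 8.
Total = 19×10 + 18×10 + 10×55 + 9×25 + 8×15 = 1265.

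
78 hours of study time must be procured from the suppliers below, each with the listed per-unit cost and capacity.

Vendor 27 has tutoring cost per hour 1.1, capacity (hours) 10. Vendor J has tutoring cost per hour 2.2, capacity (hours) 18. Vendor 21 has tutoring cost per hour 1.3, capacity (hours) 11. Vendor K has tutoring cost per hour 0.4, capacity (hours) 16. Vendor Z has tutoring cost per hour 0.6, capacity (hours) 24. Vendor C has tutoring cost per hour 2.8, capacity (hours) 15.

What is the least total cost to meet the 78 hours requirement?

Use suppliers in increasing cost order.
Take 16 from Vendor K at 0.4 — need 62 more.
Take 24 from Vendor Z at 0.6 — need 38 more.
Vendor 27 (1.1): use full 10 — 28 hours to go.
Vendor 21 (1.3): use full 11 — 17 hours to go.
Vendor J at 2.2: take 17 of its 18 — requirement met.
Vendor C: unused.
Cost = 16×0.4 + 24×0.6 + 10×1.1 + 11×1.3 + 17×2.2 = 83.5.

83.5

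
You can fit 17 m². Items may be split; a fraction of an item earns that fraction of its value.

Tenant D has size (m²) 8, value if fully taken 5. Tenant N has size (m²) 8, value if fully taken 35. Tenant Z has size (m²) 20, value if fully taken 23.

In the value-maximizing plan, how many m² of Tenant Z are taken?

Best value per unit of size first: Tenant N 35/8≈4.38, Tenant Z 23/20≈1.15, Tenant D 5/8≈0.625.
All 8 m² of Tenant N fit (value 35) ; 9 remain.
Fill the last 9 m² with part of Tenant Z: 9/20 of it earns 10.35.

9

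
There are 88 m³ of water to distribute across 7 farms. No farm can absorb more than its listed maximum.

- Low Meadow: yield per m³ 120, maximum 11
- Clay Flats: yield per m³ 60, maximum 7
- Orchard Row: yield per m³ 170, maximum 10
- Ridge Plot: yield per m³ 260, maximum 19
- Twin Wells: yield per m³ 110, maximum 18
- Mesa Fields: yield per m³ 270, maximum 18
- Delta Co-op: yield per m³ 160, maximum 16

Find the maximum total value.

16920

Order the farms by yield per m³: Mesa Fields 270 > Ridge Plot 260 > Orchard Row 170 > Delta Co-op 160 > Low Meadow 120 > Twin Wells 110 > Clay Flats 60.
Mesa Fields takes 18 to reach its cap of 18 → 70 left.
Ridge Plot: +19 to 19 (cap) → 51 left.
Orchard Row: +10 to 10 (cap) → 41 left.
Give Delta Co-op 16 to hit its cap of 16 → 25 left.
Give Low Meadow 11 to hit its cap of 11 → 14 left.
Twin Wells: +14 (room for 18) → 14. Pool exhausted.
Total = 120×11 + 170×10 + 260×19 + 110×14 + 270×18 + 160×16 = 16920.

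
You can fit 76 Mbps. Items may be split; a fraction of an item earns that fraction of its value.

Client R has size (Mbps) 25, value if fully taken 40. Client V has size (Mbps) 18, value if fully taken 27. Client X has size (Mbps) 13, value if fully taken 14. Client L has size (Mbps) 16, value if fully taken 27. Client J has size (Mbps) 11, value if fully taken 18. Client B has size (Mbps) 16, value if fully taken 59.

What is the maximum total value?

156

Sort by value density: Client B 59/16≈3.69, Client L 27/16≈1.69, Client J 18/11≈1.64, Client R 40/25≈1.6, Client V 27/18≈1.5, Client X 14/13≈1.08.
Take all of Client B (16 Mbps, value 59) ; 60 Mbps left.
Client L: take in full, 16 Mbps for value 27 ; 44 left.
Client J: take in full, 11 Mbps for value 18 ; 33 left.
Client R: take in full, 25 Mbps for value 40 ; 8 left.
Fill the last 8 Mbps with part of Client V: 8/18 of it earns 12.
Total value = 156.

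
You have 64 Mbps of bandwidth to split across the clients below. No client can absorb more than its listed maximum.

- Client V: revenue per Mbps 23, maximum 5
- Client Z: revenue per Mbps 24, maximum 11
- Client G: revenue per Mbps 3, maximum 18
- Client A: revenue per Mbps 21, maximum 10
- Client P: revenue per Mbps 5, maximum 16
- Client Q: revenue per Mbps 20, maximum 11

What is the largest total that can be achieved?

Rank by revenue per Mbps: Client Z 24 > Client V 23 > Client A 21 > Client Q 20 > Client P 5 > Client G 3.
Client Z takes 11 to reach its cap of 11 ; 53 left.
Client V takes 5 to reach its cap of 5 ; 48 left.
Client A takes 10 to reach its cap of 10 ; 38 left.
Give Client Q 11 to hit its cap of 11 ; 27 left.
Client P takes 16 to reach its cap of 16 ; 11 left.
Client G has room for 18 but only 11 remain, so it gets 11.
Total = 23×5 + 24×11 + 3×11 + 21×10 + 5×16 + 20×11 = 922.

922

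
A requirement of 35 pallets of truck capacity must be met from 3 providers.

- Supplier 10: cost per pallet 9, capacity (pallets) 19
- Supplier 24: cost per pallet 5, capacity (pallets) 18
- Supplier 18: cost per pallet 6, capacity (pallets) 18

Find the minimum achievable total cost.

Use providers in increasing cost order.
Take 18 from Supplier 24 at 5 → need 17 more.
Supplier 18 (6): take the remaining 17 → done.
Supplier 10: unused.
Cost = 18×5 + 17×6 = 192.

192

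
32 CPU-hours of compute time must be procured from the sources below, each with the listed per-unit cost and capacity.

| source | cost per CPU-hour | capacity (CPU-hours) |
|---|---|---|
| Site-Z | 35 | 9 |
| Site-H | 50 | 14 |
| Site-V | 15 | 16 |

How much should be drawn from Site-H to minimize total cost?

7

Use sources in increasing cost order.
Take 16 from Site-V at 15 → need 16 more.
Take 9 from Site-Z at 35 → need 7 more.
Site-H (50): take the remaining 7 → done.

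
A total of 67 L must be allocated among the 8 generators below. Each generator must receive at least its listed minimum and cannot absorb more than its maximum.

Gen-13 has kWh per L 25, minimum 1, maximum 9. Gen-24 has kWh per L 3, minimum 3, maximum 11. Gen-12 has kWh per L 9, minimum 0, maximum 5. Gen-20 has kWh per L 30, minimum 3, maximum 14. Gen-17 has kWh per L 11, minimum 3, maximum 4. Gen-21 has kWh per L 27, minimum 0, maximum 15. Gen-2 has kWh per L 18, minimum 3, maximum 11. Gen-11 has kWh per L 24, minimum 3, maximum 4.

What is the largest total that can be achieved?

Meeting every minimum uses 1+3+0+3+3+0+3+3 = 16 L, leaving 51.
Order the generators by kWh per L: Gen-20 30 > Gen-21 27 > Gen-13 25 > Gen-11 24 > Gen-2 18 > Gen-17 11 > Gen-12 9 > Gen-24 3.
Give Gen-20 11 more to hit its cap of 14 — 40 left.
Gen-21: +15 to 15 (cap) — 25 left.
Give Gen-13 8 more to hit its cap of 9 — 17 left.
Gen-11 takes 1 more to reach its cap of 4 — 16 left.
Gen-2 takes 8 more to reach its cap of 11 — 8 left.
Give Gen-17 1 more to hit its cap of 4 — 7 left.
Gen-12: +5 to 5 (cap) — 2 left.
Gen-24: +2 (room for 8) → 5. Pool exhausted.
Total = 25×9 + 3×5 + 9×5 + 30×14 + 11×4 + 27×15 + 18×11 + 24×4 = 1448.

1448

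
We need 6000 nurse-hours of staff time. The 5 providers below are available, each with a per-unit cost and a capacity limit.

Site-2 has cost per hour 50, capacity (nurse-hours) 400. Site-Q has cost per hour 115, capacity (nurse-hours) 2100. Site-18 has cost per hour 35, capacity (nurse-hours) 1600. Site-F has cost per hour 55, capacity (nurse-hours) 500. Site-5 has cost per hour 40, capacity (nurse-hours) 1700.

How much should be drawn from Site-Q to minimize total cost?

1800

Cheapest first:
Take 1600 from Site-18 at 35 → need 4400 more.
Site-5 at 40: take all 1700 nurse-hours → 2700 still needed.
Site-2 at 50: take all 400 nurse-hours → 2300 still needed.
Site-F at 55: take all 500 nurse-hours → 1800 still needed.
Site-Q at 115: take 1800 of its 2100 → requirement met.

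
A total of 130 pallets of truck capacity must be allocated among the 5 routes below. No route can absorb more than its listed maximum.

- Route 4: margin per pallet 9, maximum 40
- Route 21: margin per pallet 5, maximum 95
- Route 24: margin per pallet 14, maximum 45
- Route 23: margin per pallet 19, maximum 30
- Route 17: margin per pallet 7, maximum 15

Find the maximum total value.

1665

Highest margin per pallet first: Route 23 19 > Route 24 14 > Route 4 9 > Route 17 7 > Route 21 5.
Route 23: +30 to 30 (cap) ; 100 left.
Route 24: +45 to 45 (cap) ; 55 left.
Give Route 4 40 to hit its cap of 40 ; 15 left.
Route 17 takes 15 to reach its cap of 15 ; 0 left.
Total = 9×40 + 14×45 + 19×30 + 7×15 = 1665.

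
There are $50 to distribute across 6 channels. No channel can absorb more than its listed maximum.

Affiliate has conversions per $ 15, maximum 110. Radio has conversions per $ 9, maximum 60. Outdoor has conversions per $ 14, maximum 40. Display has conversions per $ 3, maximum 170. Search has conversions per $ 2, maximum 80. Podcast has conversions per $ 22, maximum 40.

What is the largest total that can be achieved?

1030

Rank by conversions per $: Podcast 22 > Affiliate 15 > Outdoor 14 > Radio 9 > Display 3 > Search 2.
Podcast takes 40 to reach its cap of 40 — 10 left.
Affiliate has room for 110 but only 10 remain, so it gets 10.
Total = 15×10 + 22×40 = 1030.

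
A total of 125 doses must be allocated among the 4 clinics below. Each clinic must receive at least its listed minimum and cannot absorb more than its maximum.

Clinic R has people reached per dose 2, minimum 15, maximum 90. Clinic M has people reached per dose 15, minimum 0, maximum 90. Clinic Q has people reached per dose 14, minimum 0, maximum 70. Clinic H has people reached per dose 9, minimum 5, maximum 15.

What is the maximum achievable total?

1635

Meeting every minimum uses 15+0+0+5 = 20 doses, leaving 105.
Order the clinics by people reached per dose: Clinic M 15 > Clinic Q 14 > Clinic H 9 > Clinic R 2.
Clinic M: +90 to 90 (cap) ; 15 left.
Clinic Q: +15 (room for 70) → 15. Pool exhausted.
Total = 2×15 + 15×90 + 14×15 + 9×5 = 1635.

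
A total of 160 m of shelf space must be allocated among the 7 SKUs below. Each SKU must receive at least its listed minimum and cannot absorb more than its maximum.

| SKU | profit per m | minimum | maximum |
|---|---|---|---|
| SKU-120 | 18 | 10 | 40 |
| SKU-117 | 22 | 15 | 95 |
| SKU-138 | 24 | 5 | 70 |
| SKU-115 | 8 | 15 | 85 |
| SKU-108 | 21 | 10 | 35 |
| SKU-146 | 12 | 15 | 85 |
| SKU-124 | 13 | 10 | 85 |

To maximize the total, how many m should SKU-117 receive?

Meeting every minimum uses 10+15+5+15+10+15+10 = 80 m, leaving 80.
Highest profit per m first: SKU-138 24 > SKU-117 22 > SKU-108 21 > SKU-120 18 > SKU-124 13 > SKU-146 12 > SKU-115 8.
SKU-138: +65 to 70 (cap) — 15 left.
SKU-117 has room for 80 more but only 15 remain, so it gets 30.

30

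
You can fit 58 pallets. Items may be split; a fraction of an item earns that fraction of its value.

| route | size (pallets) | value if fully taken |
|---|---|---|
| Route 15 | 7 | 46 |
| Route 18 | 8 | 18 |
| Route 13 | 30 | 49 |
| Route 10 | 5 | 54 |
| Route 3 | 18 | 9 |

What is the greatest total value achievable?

Rank by value-to-size ratio: Route 10 54/5≈10.8, Route 15 46/7≈6.57, Route 18 18/8≈2.25, Route 13 49/30≈1.63, Route 3 9/18≈0.5.
Take all of Route 10 (5 pallets, value 54) ; 53 pallets left.
Route 15: take in full, 7 pallets for value 46 ; 46 left.
All 8 pallets of Route 18 fit (value 18) ; 38 remain.
Take all of Route 13 (30 pallets, value 49) ; 8 pallets left.
8 pallets left: a 8/18 share of Route 3 gives 9×8/18 = 4.
Total value = 171.

171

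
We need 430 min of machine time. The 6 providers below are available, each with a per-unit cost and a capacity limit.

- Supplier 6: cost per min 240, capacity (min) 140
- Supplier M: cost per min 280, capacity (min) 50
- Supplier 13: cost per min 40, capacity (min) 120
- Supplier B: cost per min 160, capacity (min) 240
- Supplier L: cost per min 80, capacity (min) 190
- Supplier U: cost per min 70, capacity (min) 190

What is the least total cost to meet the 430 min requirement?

Fill from the cheapest provider first.
Supplier 13 (40): use full 120 → 310 min to go.
Supplier U (70): use full 190 → 120 min to go.
Take 120 from Supplier L at 80 to finish.
Supplier B, Supplier 6, Supplier M: unused.
Cost = 120×40 + 190×70 + 120×80 = 27700.

27700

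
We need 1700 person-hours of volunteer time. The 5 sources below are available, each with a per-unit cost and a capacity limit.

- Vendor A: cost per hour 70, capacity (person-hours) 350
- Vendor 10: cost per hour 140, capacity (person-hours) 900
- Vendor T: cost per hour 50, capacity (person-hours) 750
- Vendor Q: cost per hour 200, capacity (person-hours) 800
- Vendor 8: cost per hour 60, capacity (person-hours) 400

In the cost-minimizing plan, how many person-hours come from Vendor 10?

Fill from the cheapest source first.
Vendor T (50): use full 750 → 950 person-hours to go.
Vendor 8 (60): use full 400 → 550 person-hours to go.
Vendor A (70): use full 350 → 200 person-hours to go.
Vendor 10 (140): take the remaining 200 → done.
Vendor Q: unused.

200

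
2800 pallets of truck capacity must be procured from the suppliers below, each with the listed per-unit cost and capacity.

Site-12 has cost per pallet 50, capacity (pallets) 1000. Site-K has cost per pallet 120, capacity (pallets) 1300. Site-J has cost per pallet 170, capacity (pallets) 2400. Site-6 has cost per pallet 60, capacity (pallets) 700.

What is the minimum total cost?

Use suppliers in increasing cost order.
Take 1000 from Site-12 at 50 — need 1800 more.
Site-6 at 60: take all 700 pallets — 1100 still needed.
Site-K at 120: take 1100 of its 1300 — requirement met.
Site-J: unused.
Cost = 1000×50 + 700×60 + 1100×120 = 224000.

224000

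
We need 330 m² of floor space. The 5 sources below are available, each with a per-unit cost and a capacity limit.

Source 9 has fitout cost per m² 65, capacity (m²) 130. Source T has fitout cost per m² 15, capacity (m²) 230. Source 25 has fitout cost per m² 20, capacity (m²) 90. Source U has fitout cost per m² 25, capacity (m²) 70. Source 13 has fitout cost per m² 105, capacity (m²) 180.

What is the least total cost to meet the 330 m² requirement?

Use sources in increasing cost order.
Source T (15): use full 230 ; 100 m² to go.
Source 25 (20): use full 90 ; 10 m² to go.
Take 10 from Source U at 25 to finish.
Source 9, Source 13: unused.
Cost = 230×15 + 90×20 + 10×25 = 5500.

5500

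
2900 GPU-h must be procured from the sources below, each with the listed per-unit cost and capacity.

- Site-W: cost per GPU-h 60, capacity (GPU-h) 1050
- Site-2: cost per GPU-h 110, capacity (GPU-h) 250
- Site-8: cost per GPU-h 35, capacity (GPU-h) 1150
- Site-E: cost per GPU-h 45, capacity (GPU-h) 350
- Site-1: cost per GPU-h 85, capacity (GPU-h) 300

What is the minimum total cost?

150000

Cheapest first:
Take 1150 from Site-8 at 35 → need 1750 more.
Site-E at 45: take all 350 GPU-h → 1400 still needed.
Site-W (60): use full 1050 → 350 GPU-h to go.
Site-1 (85): use full 300 → 50 GPU-h to go.
Take 50 from Site-2 at 110 to finish.
Cost = 1150×35 + 350×45 + 1050×60 + 300×85 + 50×110 = 150000.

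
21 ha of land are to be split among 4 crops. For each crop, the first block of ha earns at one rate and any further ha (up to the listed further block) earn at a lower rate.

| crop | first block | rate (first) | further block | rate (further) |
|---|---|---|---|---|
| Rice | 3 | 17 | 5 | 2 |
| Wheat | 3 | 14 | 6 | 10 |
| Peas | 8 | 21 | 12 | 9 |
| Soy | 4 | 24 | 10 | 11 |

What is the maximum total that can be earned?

390

Rank every tier by rate: Soy/T1 24 > Peas/T1 21 > Rice/T1 17 > Wheat/T1 14 > Soy/T2 11 > Wheat/T2 10 > Peas/T2 9 > Rice/T2 2.
Fill Soy T1 block (4 at 24) ; 17 left.
Peas T1 at 21: fill all 8 ; 9 left.
Fill Rice T1 block (3 at 17) ; 6 left.
Fill Wheat T1 block (3 at 14) ; 3 left.
3 remain; put them into Soy T2 at 11.
Total = 24×4 + 21×8 + 17×3 + 14×3 + 11×3 = 390.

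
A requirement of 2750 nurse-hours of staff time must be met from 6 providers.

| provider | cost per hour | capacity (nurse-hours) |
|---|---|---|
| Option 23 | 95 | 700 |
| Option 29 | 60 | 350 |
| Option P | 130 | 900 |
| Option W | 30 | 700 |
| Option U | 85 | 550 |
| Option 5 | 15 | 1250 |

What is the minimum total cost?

99000

Use providers in increasing cost order.
Option 5 at 15: take all 1250 nurse-hours ; 1500 still needed.
Take 700 from Option W at 30 ; need 800 more.
Option 29 at 60: take all 350 nurse-hours ; 450 still needed.
Option U at 85: take 450 of its 550 ; requirement met.
Option 23, Option P: unused.
Cost = 1250×15 + 700×30 + 350×60 + 450×85 = 99000.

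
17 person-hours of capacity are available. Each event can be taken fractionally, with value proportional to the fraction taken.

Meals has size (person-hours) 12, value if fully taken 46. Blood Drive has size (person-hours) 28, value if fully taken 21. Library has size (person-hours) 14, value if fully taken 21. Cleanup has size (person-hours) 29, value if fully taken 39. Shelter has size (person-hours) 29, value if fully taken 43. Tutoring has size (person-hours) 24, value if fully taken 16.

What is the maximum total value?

Rank by value-to-size ratio: Meals 46/12≈3.83, Library 21/14≈1.5, Shelter 43/29≈1.48, Cleanup 39/29≈1.34, Blood Drive 21/28≈0.75, Tutoring 16/24≈0.667.
All 12 person-hours of Meals fit (value 46) → 5 remain.
Only 5 person-hours remain; take 5/14 of Library for value 21×5/14 = 7.5.
Total value = 53.5.

53.5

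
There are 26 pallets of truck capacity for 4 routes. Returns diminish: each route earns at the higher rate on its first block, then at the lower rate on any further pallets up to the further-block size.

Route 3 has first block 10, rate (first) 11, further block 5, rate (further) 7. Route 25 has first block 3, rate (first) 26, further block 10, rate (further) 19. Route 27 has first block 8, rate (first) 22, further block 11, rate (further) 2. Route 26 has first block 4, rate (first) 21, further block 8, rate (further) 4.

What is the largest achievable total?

Rank every tier by rate: Route 25/tier1 26 > Route 27/tier1 22 > Route 26/tier1 21 > Route 25/tier2 19 > Route 3/tier1 11 > Route 3/tier2 7 > Route 26/tier2 4 > Route 27/tier2 2.
Route 25 tier1 at 26: fill all 3 → 23 left.
Route 27/tier1 (22): +8 → 15 left.
Fill Route 26 tier1 block (4 at 21) → 11 left.
Fill Route 25 tier2 block (10 at 19) → 1 left.
Route 3 tier1 at 11: only 1 left, fill 1.
Total = 26×3 + 22×8 + 21×4 + 19×10 + 11×1 = 539.

539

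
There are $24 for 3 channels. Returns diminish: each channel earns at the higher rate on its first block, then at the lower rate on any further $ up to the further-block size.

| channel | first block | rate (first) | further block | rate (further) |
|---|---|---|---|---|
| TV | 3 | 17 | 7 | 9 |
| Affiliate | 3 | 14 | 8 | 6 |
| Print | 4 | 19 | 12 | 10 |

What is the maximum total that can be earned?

307

Rank every tier by rate: Print/first 19 > TV/first 17 > Affiliate/first 14 > Print/second 10 > TV/second 9 > Affiliate/second 6.
Print/first (19): +4 ; 20 left.
TV first at 17: fill all 3 ; 17 left.
Affiliate first at 14: fill all 3 ; 14 left.
Print/second (10): +12 ; 2 left.
TV second at 9: only 2 left, fill 2.
Total = 19×4 + 17×3 + 14×3 + 10×12 + 9×2 = 307.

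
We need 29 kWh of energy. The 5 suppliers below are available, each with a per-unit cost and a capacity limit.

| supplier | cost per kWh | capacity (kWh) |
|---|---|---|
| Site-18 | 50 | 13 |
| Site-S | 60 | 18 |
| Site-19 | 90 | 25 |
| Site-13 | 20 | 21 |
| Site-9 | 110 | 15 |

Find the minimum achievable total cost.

820

Fill from the cheapest supplier first.
Site-13 at 20: take all 21 kWh → 8 still needed.
Take 8 from Site-18 at 50 to finish.
Site-S, Site-19, Site-9: unused.
Cost = 21×20 + 8×50 = 820.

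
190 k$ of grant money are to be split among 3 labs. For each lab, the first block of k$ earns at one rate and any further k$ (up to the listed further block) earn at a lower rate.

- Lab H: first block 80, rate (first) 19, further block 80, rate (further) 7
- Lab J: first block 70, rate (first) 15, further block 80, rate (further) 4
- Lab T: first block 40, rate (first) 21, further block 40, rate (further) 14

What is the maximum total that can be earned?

3410

Treat each block as its own option and order by rate: Lab T/tier1 21 > Lab H/tier1 19 > Lab J/tier1 15 > Lab T/tier2 14 > Lab H/tier2 7 > Lab J/tier2 4.
Lab T/tier1 (21): +40 ; 150 left.
Lab H/tier1 (19): +80 ; 70 left.
Lab J tier1 at 15: fill all 70 ; 0 left.
Total = 21×40 + 19×80 + 15×70 = 3410.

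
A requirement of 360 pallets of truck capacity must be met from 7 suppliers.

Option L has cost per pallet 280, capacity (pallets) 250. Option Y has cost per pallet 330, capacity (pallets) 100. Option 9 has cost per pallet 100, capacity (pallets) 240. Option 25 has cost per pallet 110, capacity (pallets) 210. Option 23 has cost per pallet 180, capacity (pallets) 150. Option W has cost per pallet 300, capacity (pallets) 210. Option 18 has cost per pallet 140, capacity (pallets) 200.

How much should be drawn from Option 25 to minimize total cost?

120

Fill from the cheapest supplier first.
Option 9 (100): use full 240 — 120 pallets to go.
Option 25 (110): take the remaining 120 — done.
Option 18, Option 23, Option L, Option W, Option Y: unused.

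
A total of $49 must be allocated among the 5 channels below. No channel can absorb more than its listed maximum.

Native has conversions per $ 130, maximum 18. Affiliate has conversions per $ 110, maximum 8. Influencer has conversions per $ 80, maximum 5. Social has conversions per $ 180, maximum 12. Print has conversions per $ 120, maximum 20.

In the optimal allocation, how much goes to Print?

19

Order the channels by conversions per $: Social 180 > Native 130 > Print 120 > Affiliate 110 > Influencer 80.
Social: +12 to 12 (cap) — 37 left.
Native takes 18 to reach its cap of 18 — 19 left.
Only 19 left; Print takes them to reach 19.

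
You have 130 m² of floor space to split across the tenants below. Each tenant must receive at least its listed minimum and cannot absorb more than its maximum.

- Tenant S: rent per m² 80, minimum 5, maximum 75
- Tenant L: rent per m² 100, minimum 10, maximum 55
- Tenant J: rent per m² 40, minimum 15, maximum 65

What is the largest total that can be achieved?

10900

Meeting every minimum uses 5+10+15 = 30 m², leaving 100.
Order the tenants by rent per m²: Tenant L 100 > Tenant S 80 > Tenant J 40.
Tenant L takes 45 more to reach its cap of 55 — 55 left.
Tenant S: +55 (room for 70) → 60. Pool exhausted.
Total = 80×60 + 100×55 + 40×15 = 10900.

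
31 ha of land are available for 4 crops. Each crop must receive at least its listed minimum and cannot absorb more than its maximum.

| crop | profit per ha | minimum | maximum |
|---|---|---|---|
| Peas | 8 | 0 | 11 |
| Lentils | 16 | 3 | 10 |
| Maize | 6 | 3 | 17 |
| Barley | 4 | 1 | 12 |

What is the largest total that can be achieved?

306

Meeting every minimum uses 0+3+3+1 = 7 ha, leaving 24.
Rank by profit per ha: Lentils 16 > Peas 8 > Maize 6 > Barley 4.
Lentils takes 7 more to reach its cap of 10 — 17 left.
Give Peas 11 more to hit its cap of 11 — 6 left.
Maize: +6 (room for 14) → 9. Pool exhausted.
Total = 8×11 + 16×10 + 6×9 + 4×1 = 306.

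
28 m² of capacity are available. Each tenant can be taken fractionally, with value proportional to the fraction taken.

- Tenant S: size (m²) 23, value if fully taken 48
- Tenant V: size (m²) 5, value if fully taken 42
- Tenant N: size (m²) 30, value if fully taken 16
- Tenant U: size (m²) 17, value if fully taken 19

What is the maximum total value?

Rank by value-to-size ratio: Tenant V 42/5≈8.4, Tenant S 48/23≈2.09, Tenant U 19/17≈1.12, Tenant N 16/30≈0.533.
All 5 m² of Tenant V fit (value 42) ; 23 remain.
All 23 m² of Tenant S fit (value 48) ; 0 remain.
Total value = 90.

90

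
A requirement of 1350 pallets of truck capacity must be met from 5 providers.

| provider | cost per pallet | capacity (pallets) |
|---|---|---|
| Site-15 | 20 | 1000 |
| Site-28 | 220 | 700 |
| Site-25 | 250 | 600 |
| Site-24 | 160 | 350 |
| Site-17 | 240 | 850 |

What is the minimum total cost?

76000

Cheapest first:
Site-15 at 20: take all 1000 pallets — 350 still needed.
Site-24 (160): use full 350 — 0 pallets to go.
Site-28, Site-17, Site-25: unused.
Cost = 1000×20 + 350×160 = 76000.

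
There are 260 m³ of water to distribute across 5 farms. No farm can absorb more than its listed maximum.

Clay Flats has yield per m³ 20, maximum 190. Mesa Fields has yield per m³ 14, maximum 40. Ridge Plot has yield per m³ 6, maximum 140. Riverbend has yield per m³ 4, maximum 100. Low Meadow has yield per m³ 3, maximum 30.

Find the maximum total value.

Rank by yield per m³: Clay Flats 20 > Mesa Fields 14 > Ridge Plot 6 > Riverbend 4 > Low Meadow 3.
Give Clay Flats 190 to hit its cap of 190 ; 70 left.
Mesa Fields: +40 to 40 (cap) ; 30 left.
Only 30 left; Ridge Plot takes them to reach 30.
Total = 20×190 + 14×40 + 6×30 = 4540.

4540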